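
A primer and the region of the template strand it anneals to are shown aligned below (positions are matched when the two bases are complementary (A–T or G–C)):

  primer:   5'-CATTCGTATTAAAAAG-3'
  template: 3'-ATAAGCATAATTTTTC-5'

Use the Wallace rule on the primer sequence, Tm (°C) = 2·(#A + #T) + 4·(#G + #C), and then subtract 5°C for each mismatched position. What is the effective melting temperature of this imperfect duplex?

35°C

Primer base counts: A=7, T=5, G=2, C=2 → A+T=12, G+C=4
Perfect-match Tm = 2(12) + 4(4) = 24 + 16 = 40°C
Mismatches (positions where the bases are not complementary): 1 (at position 1)
Effective Tm = 40 − 1×5 = 40 − 5 = 35°C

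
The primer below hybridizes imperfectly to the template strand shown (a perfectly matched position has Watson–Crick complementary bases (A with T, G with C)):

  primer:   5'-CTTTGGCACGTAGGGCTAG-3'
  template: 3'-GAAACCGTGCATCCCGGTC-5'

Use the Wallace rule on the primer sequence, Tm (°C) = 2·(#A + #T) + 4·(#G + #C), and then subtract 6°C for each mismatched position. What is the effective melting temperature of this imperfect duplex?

Primer base counts: A=3, T=5, G=7, C=4 → A+T=8, G+C=11
Perfect-match Tm = 2(8) + 4(11) = 16 + 44 = 60°C
Mismatches (positions where the bases are not complementary): 1 (at position 17)
Effective Tm = 60 − 1×6 = 60 − 6 = 54°C

54°C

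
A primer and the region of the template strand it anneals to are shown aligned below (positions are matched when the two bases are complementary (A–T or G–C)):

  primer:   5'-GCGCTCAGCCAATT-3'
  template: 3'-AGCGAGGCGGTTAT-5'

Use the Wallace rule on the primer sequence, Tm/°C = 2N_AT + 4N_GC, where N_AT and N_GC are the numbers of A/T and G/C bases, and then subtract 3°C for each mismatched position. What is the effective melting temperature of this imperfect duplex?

Primer base counts: A=3, T=3, G=3, C=5 → A+T=6, G+C=8
Perfect-match Tm = 2(6) + 4(8) = 12 + 32 = 44°C
Mismatches (positions where the bases are not complementary): 3 (at positions 1, 7, 14)
Effective Tm = 44 − 3×3 = 44 − 9 = 35°C

35°C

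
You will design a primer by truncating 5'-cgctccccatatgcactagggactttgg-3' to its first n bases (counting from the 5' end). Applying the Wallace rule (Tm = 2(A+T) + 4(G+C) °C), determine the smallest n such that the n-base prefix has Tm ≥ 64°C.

n = 20

First 19 bases: CGCTCCCCATATGCACTAG → Tm = 60°C (< 64°C)
First 20 bases: CGCTCCCCATATGCACTAGG → Tm = 64°C (≥ 64°C)
Each additional base adds 2°C (A/T) or 4°C (G/C), so Tm is non-decreasing in n; n = 20 is the first length to reach 64°C.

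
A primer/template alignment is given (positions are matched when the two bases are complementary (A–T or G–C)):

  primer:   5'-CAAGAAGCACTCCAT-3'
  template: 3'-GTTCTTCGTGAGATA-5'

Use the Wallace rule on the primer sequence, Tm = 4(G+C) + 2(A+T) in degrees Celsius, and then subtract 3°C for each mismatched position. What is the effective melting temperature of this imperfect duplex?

Primer base counts: A=6, T=2, G=2, C=5 → A+T=8, G+C=7
Perfect-match Tm = 2(8) + 4(7) = 16 + 28 = 44°C
Mismatches (positions where the bases are not complementary): 1 (at position 13)
Effective Tm = 44 − 1×3 = 44 − 3 = 41°C

41°C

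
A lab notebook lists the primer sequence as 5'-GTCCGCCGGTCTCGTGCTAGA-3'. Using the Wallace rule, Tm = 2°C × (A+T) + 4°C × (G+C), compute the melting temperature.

G=7, T=5, A=2, C=7
AT pairs contribute 7, GC pairs contribute 14.
Tm = 2×7 + 4×14 = 70°C

70°C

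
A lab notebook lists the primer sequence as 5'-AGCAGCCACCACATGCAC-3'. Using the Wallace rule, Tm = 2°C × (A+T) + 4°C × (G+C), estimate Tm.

58°C

Scanning the sequence gives G=3, C=8, T=1, A=6.
AT pairs contribute 7, GC pairs contribute 11.
Tm = 4·11 + 2·7 = 44 + 14 = 58°C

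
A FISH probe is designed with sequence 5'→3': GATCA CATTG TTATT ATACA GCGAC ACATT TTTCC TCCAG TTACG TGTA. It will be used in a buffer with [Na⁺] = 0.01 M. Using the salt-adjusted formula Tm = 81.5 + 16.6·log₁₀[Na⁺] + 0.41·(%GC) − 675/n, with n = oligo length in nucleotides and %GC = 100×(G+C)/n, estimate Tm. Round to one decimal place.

49.6°C

Length n = 49. C=11, T=18, A=13, G=7
G+C = 18, so %GC = 18/49 × 100 = 36.735%
Salt term: 16.6 × (-2) = -33.2
GC term: 0.41 × 36.735 = 15.061; length term: −675/49 = −13.776
Tm = 81.5 + (-33.2) + 15.061 − 13.776 = 49.585 → 49.6°C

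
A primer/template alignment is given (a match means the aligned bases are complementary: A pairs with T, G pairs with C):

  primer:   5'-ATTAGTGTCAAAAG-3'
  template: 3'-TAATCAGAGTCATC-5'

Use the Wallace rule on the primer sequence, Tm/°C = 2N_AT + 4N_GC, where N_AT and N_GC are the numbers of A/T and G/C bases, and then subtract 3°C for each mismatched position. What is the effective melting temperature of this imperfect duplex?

27°C

Primer base counts: A=6, T=4, G=3, C=1 → A+T=10, G+C=4
Perfect-match Tm = 2(10) + 4(4) = 20 + 16 = 36°C
Mismatches (positions where the bases are not complementary): 3 (at positions 7, 11, 12)
Effective Tm = 36 − 3×3 = 36 − 9 = 27°C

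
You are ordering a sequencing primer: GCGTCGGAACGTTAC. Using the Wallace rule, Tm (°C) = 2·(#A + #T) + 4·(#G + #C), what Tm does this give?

48°C

A=3, G=5, T=3, C=4
So N_AT = 6 and N_GC = 9.
Tm = 4·9 + 2·6 = 36 + 12 = 48°C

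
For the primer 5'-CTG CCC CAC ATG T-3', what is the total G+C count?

8

Counting bases: A=2, T=3, C=6, G=2
G+C = 2 + 6 = 8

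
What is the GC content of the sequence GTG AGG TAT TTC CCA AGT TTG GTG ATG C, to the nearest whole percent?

46%

Counting bases: G=9, A=5, C=4, T=10
G+C = 9 + 4 = 13 out of 28 bases
%GC = 13/28 × 100 = 46.43% ≈ 46%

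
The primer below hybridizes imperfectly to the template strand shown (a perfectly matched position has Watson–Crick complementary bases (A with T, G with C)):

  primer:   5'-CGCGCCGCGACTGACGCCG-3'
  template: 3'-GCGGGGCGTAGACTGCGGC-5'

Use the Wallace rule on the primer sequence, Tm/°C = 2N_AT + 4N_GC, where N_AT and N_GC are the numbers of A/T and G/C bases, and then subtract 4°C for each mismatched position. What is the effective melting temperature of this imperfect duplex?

58°C

Primer base counts: A=2, T=1, G=7, C=9 → A+T=3, G+C=16
Perfect-match Tm = 2(3) + 4(16) = 6 + 64 = 70°C
Mismatches (positions where the bases are not complementary): 3 (at positions 4, 9, 10)
Effective Tm = 70 − 3×4 = 70 − 12 = 58°C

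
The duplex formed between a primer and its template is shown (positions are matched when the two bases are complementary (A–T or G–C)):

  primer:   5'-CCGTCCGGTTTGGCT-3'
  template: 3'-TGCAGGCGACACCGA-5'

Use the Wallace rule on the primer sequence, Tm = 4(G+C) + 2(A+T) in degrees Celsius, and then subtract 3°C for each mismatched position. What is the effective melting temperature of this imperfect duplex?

Primer base counts: A=0, T=5, G=5, C=5 → A+T=5, G+C=10
Perfect-match Tm = 2(5) + 4(10) = 10 + 40 = 50°C
Mismatches (positions where the bases are not complementary): 3 (at positions 1, 8, 10)
Effective Tm = 50 − 3×3 = 50 − 9 = 41°C

41°C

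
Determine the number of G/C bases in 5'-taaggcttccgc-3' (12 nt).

Counting bases: G=3, C=4, T=3, A=2
Total G or C: 3 + 4 = 7

7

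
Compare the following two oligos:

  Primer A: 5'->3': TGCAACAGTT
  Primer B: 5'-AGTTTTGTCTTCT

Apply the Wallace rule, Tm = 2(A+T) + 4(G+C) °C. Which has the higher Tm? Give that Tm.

Primer B, 34°C

Primer A: A+T=6, G+C=4 → Tm = 2(6)+4(4) = 28°C
Primer B: A+T=9, G+C=4 → Tm = 2(9)+4(4) = 34°C
28°C vs 34°C → primer B is higher.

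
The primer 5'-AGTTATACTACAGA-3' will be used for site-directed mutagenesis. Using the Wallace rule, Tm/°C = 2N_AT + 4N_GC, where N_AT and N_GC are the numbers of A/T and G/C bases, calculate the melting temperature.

36°C

T=4, A=6, C=2, G=2
So N_AT = 10 and N_GC = 4.
Tm = 2(10) + 4(4) = 20 + 16 = 36°C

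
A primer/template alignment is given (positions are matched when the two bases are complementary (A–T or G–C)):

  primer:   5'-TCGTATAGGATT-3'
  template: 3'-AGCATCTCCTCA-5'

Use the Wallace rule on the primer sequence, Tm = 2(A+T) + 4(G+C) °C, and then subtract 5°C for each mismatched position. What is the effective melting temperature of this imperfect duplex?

Primer base counts: A=3, T=5, G=3, C=1 → A+T=8, G+C=4
Perfect-match Tm = 2(8) + 4(4) = 16 + 16 = 32°C
Mismatches (positions where the bases are not complementary): 2 (at positions 6, 11)
Effective Tm = 32 − 2×5 = 32 − 10 = 22°C

22°C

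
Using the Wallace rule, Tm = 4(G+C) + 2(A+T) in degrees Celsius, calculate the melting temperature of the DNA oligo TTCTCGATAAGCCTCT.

46°C

Scanning the sequence gives C=5, A=3, T=6, G=2.
AT pairs contribute 9, GC pairs contribute 7.
Tm = 4·7 + 2·9 = 28 + 18 = 46°C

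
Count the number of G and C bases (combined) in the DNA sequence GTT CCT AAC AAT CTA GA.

T=5, G=2, A=6, C=4
Total G or C: 2 + 4 = 6

6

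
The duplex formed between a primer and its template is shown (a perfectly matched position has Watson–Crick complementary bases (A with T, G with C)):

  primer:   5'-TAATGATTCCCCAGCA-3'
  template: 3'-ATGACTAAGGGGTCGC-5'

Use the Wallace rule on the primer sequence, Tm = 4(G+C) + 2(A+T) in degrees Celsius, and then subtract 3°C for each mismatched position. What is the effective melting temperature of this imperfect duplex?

40°C

Primer base counts: A=5, T=4, G=2, C=5 → A+T=9, G+C=7
Perfect-match Tm = 2(9) + 4(7) = 18 + 28 = 46°C
Mismatches (positions where the bases are not complementary): 2 (at positions 3, 16)
Effective Tm = 46 − 2×3 = 46 − 6 = 40°C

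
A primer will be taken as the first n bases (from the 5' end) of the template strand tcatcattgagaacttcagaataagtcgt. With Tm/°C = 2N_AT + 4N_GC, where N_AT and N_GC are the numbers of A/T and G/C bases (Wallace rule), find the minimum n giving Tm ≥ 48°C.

n = 18

First 17 bases: TCATCATTGAGAACTTC → Tm = 46°C (< 48°C)
First 18 bases: TCATCATTGAGAACTTCA → Tm = 48°C (≥ 48°C)
Since every base adds ≥2°C, Tm only increases with n, so the threshold is first crossed at n = 18.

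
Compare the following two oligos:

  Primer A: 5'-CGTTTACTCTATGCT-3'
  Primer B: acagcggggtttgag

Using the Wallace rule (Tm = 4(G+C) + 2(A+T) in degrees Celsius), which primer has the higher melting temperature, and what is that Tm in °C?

Primer A: A+T=9, G+C=6 → Tm = 2(9)+4(6) = 42°C
Primer B: A+T=6, G+C=9 → Tm = 2(6)+4(9) = 48°C
42°C vs 48°C → primer B is higher.

Primer B, 48°C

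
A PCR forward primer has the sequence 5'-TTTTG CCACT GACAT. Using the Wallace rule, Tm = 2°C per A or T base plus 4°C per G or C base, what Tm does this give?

Scanning the sequence gives T=6, C=4, G=2, A=3.
AT pairs contribute 9, GC pairs contribute 6.
Tm = 2(9) + 4(6) = 18 + 24 = 42°C

42°C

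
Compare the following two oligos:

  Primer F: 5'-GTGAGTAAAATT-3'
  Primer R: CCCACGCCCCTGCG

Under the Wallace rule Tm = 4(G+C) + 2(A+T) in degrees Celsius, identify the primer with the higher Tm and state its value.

Primer F: A+T=9, G+C=3 → Tm = 2(9)+4(3) = 30°C
Primer R: A+T=2, G+C=12 → Tm = 2(2)+4(12) = 52°C
30°C vs 52°C → primer R is higher.

Primer R, 52°C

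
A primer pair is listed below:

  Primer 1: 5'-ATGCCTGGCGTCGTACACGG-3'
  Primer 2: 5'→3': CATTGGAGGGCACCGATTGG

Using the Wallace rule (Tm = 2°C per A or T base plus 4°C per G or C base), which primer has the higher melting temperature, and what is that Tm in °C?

Primer 1: A+T=7, G+C=13 → Tm = 2(7)+4(13) = 66°C
Primer 2: A+T=8, G+C=12 → Tm = 2(8)+4(12) = 64°C
66°C vs 64°C → primer 1 is higher.

Primer 1, 66°C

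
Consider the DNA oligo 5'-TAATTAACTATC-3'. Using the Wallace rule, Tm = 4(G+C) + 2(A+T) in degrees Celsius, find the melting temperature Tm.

A=5, G=0, C=2, T=5
AT pairs contribute 10, GC pairs contribute 2.
Tm = 4·2 + 2·10 = 8 + 20 = 28°C

28°C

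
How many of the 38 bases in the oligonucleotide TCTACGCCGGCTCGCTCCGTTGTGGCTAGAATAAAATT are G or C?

Base counts: A=8, T=11, C=10, G=9
G+C = 9 + 10 = 19

19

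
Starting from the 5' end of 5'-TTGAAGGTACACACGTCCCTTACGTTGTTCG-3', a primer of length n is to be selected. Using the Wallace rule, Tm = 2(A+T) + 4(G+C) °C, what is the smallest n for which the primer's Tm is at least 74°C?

n = 25

First 24 bases: TTGAAGGTACACACGTCCCTTACG → Tm = 72°C (< 74°C)
First 25 bases: TTGAAGGTACACACGTCCCTTACGT → Tm = 74°C (≥ 74°C)
Each additional base adds 2°C (A/T) or 4°C (G/C), so Tm is non-decreasing in n; n = 25 is the first length to reach 74°C.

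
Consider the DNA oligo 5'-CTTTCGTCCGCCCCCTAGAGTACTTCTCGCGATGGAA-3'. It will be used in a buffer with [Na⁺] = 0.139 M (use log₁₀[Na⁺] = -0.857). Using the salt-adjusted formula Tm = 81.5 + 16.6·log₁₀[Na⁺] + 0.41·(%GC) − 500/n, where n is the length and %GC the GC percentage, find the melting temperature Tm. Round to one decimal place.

Length n = 37. C=13, T=10, G=8, A=6
G+C = 21, so %GC = 21/37 × 100 = 56.757%
Salt term: 16.6 × (-0.857) = -14.226
GC term: 0.41 × 56.757 = 23.27; length term: −500/37 = −13.514
Tm = 81.5 + (-14.226) + 23.27 − 13.514 = 77.03 → 77.0°C

77.0°C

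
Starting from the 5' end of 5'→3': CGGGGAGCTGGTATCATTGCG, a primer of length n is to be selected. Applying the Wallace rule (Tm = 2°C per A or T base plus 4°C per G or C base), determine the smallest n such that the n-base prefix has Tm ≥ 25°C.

First 6 bases: CGGGGA → Tm = 22°C (< 25°C)
First 7 bases: CGGGGAG → Tm = 26°C (≥ 25°C)
Since every base adds ≥2°C, Tm only increases with n, so the threshold is first crossed at n = 7.

n = 7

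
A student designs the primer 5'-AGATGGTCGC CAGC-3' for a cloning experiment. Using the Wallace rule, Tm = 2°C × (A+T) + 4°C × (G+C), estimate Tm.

Counting bases: G=5, T=2, A=3, C=4
AT pairs contribute 5, GC pairs contribute 9.
Tm = 2(5) + 4(9) = 10 + 36 = 46°C

46°C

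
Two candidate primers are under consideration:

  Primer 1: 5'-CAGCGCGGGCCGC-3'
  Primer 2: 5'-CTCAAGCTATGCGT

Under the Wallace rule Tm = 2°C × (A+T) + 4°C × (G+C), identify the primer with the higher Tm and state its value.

Primer 1: A+T=1, G+C=12 → Tm = 2(1)+4(12) = 50°C
Primer 2: A+T=7, G+C=7 → Tm = 2(7)+4(7) = 42°C
50°C vs 42°C → primer 1 is higher.

Primer 1, 50°C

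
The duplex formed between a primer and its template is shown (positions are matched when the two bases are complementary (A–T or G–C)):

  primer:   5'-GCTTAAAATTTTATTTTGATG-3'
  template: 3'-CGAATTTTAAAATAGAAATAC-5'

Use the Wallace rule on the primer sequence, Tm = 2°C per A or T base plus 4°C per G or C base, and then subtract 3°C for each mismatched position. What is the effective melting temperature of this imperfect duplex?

44°C

Primer base counts: A=6, T=11, G=3, C=1 → A+T=17, G+C=4
Perfect-match Tm = 2(17) + 4(4) = 34 + 16 = 50°C
Mismatches (positions where the bases are not complementary): 2 (at positions 15, 18)
Effective Tm = 50 − 2×3 = 50 − 6 = 44°C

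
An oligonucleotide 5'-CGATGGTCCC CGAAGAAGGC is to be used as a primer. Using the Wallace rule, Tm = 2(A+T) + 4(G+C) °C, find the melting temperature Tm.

66°C

C=6, A=5, G=7, T=2
So N_AT = 7 and N_GC = 13.
Tm = 2×7 + 4×13 = 66°C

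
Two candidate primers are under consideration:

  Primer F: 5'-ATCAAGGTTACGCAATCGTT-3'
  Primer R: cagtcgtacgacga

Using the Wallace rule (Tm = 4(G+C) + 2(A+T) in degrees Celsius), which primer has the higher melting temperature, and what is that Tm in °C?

Primer F, 56°C

Primer F: A+T=12, G+C=8 → Tm = 2(12)+4(8) = 56°C
Primer R: A+T=6, G+C=8 → Tm = 2(6)+4(8) = 44°C
56°C vs 44°C → primer F is higher.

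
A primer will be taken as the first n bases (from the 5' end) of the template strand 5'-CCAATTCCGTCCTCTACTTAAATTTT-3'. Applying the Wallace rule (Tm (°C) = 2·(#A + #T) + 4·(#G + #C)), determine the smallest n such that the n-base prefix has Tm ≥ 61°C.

First 21 bases: CCAATTCCGTCCTCTACTTAA → Tm = 60°C (< 61°C)
First 22 bases: CCAATTCCGTCCTCTACTTAAA → Tm = 62°C (≥ 61°C)
Each additional base adds 2°C (A/T) or 4°C (G/C), so Tm is non-decreasing in n; n = 22 is the first length to reach 61°C.

n = 22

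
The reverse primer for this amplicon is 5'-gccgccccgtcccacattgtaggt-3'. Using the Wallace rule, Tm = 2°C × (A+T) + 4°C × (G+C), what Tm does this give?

80°C

T=5, A=3, C=10, G=6
AT pairs contribute 8, GC pairs contribute 16.
Tm = 2(8) + 4(16) = 16 + 64 = 80°C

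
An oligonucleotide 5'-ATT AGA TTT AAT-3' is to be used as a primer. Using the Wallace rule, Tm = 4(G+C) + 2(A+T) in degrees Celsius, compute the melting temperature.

26°C

Counting bases: C=0, G=1, T=6, A=5
So N_AT = 11 and N_GC = 1.
Tm = 2×11 + 4×1 = 26°C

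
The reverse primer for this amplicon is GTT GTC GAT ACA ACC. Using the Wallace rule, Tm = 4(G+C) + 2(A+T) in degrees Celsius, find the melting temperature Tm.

44°C

Base counts: A=4, C=4, T=4, G=3
So N_AT = 8 and N_GC = 7.
Tm = 2(8) + 4(7) = 16 + 28 = 44°C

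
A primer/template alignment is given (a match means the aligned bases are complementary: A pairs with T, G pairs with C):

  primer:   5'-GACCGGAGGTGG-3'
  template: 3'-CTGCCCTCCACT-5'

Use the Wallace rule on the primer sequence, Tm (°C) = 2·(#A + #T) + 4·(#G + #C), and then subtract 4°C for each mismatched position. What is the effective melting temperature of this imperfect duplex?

34°C

Primer base counts: A=2, T=1, G=7, C=2 → A+T=3, G+C=9
Perfect-match Tm = 2(3) + 4(9) = 6 + 36 = 42°C
Mismatches (positions where the bases are not complementary): 2 (at positions 4, 12)
Effective Tm = 42 − 2×4 = 42 − 8 = 34°C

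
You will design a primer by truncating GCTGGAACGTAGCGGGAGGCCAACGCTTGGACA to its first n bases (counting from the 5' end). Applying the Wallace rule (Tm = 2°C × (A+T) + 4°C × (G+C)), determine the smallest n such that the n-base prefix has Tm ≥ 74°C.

n = 22

First 21 bases: GCTGGAACGTAGCGGGAGGCC → Tm = 72°C (< 74°C)
First 22 bases: GCTGGAACGTAGCGGGAGGCCA → Tm = 74°C (≥ 74°C)
Since every base adds ≥2°C, Tm only increases with n, so the threshold is first crossed at n = 22.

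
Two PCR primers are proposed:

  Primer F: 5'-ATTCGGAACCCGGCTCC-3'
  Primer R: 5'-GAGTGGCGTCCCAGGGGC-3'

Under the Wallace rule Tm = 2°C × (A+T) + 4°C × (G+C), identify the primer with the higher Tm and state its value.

Primer F: A+T=6, G+C=11 → Tm = 2(6)+4(11) = 56°C
Primer R: A+T=4, G+C=14 → Tm = 2(4)+4(14) = 64°C
56°C vs 64°C → primer R is higher.

Primer R, 64°C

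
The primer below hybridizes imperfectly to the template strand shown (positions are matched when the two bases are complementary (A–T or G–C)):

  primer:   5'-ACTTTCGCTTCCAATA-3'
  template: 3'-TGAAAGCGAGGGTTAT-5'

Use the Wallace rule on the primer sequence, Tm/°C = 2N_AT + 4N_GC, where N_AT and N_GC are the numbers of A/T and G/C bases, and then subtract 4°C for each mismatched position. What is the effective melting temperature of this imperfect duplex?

Primer base counts: A=4, T=6, G=1, C=5 → A+T=10, G+C=6
Perfect-match Tm = 2(10) + 4(6) = 20 + 24 = 44°C
Mismatches (positions where the bases are not complementary): 1 (at position 10)
Effective Tm = 44 − 1×4 = 44 − 4 = 40°C

40°C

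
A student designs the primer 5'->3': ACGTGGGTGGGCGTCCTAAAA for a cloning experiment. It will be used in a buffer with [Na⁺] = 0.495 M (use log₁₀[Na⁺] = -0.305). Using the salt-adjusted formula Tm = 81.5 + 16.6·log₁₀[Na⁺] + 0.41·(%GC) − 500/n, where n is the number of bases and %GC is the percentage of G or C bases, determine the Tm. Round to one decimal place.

76.1°C

Length n = 21. Scanning the sequence gives T=4, A=5, G=8, C=4.
G+C = 12, so %GC = 12/21 × 100 = 57.143%
Salt term: 16.6 × (-0.305) = -5.063
GC term: 0.41 × 57.143 = 23.429; length term: −500/21 = −23.81
Tm = 81.5 + (-5.063) + 23.429 − 23.81 = 76.056 → 76.1°C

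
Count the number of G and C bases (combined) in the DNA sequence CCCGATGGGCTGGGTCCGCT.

15

C=7, A=1, G=8, T=4
Total G or C: 8 + 7 = 15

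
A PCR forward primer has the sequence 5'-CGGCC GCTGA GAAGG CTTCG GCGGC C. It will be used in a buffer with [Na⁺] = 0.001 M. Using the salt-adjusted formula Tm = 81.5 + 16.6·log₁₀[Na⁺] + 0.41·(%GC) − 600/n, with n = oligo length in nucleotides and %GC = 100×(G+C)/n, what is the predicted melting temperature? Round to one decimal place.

Length n = 26. Base counts: C=9, T=3, G=11, A=3
G+C = 20, so %GC = 20/26 × 100 = 76.923%
Salt term: 16.6 × (-3) = -49.8
GC term: 0.41 × 76.923 = 31.538; length term: −600/26 = −23.077
Tm = 81.5 + (-49.8) + 31.538 − 23.077 = 40.161 → 40.2°C

40.2°C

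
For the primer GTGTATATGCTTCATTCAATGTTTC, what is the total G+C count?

8

Base counts: T=12, A=5, C=4, G=4
G+C = 4 + 4 = 8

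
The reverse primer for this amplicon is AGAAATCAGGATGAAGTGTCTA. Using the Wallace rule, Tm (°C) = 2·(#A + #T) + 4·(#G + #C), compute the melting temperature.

60°C

Base counts: C=2, A=9, T=5, G=6
AT pairs contribute 14, GC pairs contribute 8.
Tm = 4·8 + 2·14 = 32 + 28 = 60°C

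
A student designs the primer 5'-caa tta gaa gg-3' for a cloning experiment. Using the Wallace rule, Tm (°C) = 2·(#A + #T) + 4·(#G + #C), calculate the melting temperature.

Scanning the sequence gives T=2, A=5, C=1, G=3.
A+T = 7, G+C = 4
Tm = 2×7 + 4×4 = 30°C

30°C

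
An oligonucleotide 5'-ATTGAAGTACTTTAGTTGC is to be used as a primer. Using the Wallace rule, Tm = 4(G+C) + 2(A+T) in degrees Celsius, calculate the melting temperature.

50°C

Scanning the sequence gives C=2, T=8, G=4, A=5.
A+T = 13, G+C = 6
Tm = 4·6 + 2·13 = 24 + 26 = 50°C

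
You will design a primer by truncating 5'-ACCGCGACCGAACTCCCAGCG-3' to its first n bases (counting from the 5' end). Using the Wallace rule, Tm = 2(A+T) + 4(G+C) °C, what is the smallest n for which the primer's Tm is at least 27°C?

First 7 bases: ACCGCGA → Tm = 24°C (< 27°C)
First 8 bases: ACCGCGAC → Tm = 28°C (≥ 27°C)
Each additional base adds 2°C (A/T) or 4°C (G/C), so Tm is non-decreasing in n; n = 8 is the first length to reach 27°C.

n = 8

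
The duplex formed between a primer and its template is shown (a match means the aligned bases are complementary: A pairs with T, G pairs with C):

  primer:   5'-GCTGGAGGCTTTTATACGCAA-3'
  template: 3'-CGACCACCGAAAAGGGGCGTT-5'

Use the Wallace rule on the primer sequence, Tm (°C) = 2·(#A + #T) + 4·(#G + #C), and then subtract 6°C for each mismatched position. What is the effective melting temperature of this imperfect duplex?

Primer base counts: A=5, T=6, G=6, C=4 → A+T=11, G+C=10
Perfect-match Tm = 2(11) + 4(10) = 22 + 40 = 62°C
Mismatches (positions where the bases are not complementary): 4 (at positions 6, 14, 15, 16)
Effective Tm = 62 − 4×6 = 62 − 24 = 38°C

38°C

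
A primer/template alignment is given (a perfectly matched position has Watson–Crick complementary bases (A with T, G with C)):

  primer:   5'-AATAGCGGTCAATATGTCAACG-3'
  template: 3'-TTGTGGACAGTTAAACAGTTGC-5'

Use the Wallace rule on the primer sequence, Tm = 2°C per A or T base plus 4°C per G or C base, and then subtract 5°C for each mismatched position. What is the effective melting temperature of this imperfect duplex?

42°C

Primer base counts: A=8, T=5, G=5, C=4 → A+T=13, G+C=9
Perfect-match Tm = 2(13) + 4(9) = 26 + 36 = 62°C
Mismatches (positions where the bases are not complementary): 4 (at positions 3, 5, 7, 14)
Effective Tm = 62 − 4×5 = 62 − 20 = 42°C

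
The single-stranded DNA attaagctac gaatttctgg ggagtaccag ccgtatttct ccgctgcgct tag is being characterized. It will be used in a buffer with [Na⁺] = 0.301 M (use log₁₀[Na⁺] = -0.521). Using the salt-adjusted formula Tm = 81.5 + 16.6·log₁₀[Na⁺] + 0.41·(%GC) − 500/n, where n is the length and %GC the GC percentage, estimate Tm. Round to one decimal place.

Length n = 53. Counting bases: A=11, G=13, T=16, C=13
G+C = 26, so %GC = 26/53 × 100 = 49.057%
Salt term: 16.6 × (-0.521) = -8.649
GC term: 0.41 × 49.057 = 20.113; length term: −500/53 = −9.434
Tm = 81.5 + (-8.649) + 20.113 − 9.434 = 83.53 → 83.5°C

83.5°C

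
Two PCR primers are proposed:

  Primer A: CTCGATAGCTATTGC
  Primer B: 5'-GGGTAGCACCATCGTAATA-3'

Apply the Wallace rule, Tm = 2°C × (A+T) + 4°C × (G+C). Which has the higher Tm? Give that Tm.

Primer A: A+T=8, G+C=7 → Tm = 2(8)+4(7) = 44°C
Primer B: A+T=10, G+C=9 → Tm = 2(10)+4(9) = 56°C
44°C vs 56°C → primer B is higher.

Primer B, 56°C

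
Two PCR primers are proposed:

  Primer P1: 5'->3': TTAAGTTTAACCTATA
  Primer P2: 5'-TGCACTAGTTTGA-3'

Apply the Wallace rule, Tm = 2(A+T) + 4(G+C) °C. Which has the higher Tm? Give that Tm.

Primer P1: A+T=13, G+C=3 → Tm = 2(13)+4(3) = 38°C
Primer P2: A+T=8, G+C=5 → Tm = 2(8)+4(5) = 36°C
38°C vs 36°C → primer P1 is higher.

Primer P1, 38°C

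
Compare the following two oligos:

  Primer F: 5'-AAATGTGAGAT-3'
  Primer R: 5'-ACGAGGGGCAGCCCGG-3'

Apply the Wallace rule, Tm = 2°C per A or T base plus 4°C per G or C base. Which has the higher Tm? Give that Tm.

Primer F: A+T=8, G+C=3 → Tm = 2(8)+4(3) = 28°C
Primer R: A+T=3, G+C=13 → Tm = 2(3)+4(13) = 58°C
28°C vs 58°C → primer R is higher.

Primer R, 58°C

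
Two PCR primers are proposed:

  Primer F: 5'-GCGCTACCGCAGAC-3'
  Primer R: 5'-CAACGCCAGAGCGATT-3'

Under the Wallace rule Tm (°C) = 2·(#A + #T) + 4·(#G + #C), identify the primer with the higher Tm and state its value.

Primer R, 50°C

Primer F: A+T=4, G+C=10 → Tm = 2(4)+4(10) = 48°C
Primer R: A+T=7, G+C=9 → Tm = 2(7)+4(9) = 50°C
48°C vs 50°C → primer R is higher.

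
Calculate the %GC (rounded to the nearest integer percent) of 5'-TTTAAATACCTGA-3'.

A=5, G=1, C=2, T=5
G+C = 1 + 2 = 3 out of 13 bases
%GC = 3/13 × 100 = 23.08% ≈ 23%

23%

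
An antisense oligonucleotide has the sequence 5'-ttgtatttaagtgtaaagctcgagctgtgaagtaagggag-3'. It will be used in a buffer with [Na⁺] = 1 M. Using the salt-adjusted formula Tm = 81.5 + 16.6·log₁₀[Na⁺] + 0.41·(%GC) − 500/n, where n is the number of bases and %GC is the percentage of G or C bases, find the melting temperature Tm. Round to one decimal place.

Length n = 40. Counting bases: T=12, A=12, C=3, G=13
G+C = 16, so %GC = 16/40 × 100 = 40%
Salt term: 16.6 × (0) = 0
GC term: 0.41 × 40 = 16.4; length term: −500/40 = −12.5
Tm = 81.5 + (0) + 16.4 − 12.5 = 85.4 → 85.4°C

85.4°C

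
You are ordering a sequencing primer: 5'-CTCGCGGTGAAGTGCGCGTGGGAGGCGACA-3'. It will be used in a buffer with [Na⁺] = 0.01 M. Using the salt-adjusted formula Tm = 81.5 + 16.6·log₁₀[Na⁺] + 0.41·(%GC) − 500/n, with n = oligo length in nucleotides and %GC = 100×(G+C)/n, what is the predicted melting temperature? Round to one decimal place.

60.3°C

Length n = 30. Counting bases: C=7, T=4, A=5, G=14
G+C = 21, so %GC = 21/30 × 100 = 70%
Salt term: 16.6 × (-2) = -33.2
GC term: 0.41 × 70 = 28.7; length term: −500/30 = −16.667
Tm = 81.5 + (-33.2) + 28.7 − 16.667 = 60.333 → 60.3°C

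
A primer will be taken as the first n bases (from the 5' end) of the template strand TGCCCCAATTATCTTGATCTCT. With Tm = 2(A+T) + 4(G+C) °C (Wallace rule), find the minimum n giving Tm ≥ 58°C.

n = 21

First 20 bases: TGCCCCAATTATCTTGATCT → Tm = 56°C (< 58°C)
First 21 bases: TGCCCCAATTATCTTGATCTC → Tm = 60°C (≥ 58°C)
Each additional base adds 2°C (A/T) or 4°C (G/C), so Tm is non-decreasing in n; n = 21 is the first length to reach 58°C.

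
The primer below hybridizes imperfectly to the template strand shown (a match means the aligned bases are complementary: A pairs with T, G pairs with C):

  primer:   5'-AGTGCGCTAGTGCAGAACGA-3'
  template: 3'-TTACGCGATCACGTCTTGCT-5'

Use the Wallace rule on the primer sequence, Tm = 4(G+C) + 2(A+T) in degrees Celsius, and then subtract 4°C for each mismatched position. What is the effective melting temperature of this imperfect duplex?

Primer base counts: A=6, T=3, G=7, C=4 → A+T=9, G+C=11
Perfect-match Tm = 2(9) + 4(11) = 18 + 44 = 62°C
Mismatches (positions where the bases are not complementary): 1 (at position 2)
Effective Tm = 62 − 1×4 = 62 − 4 = 58°C

58°C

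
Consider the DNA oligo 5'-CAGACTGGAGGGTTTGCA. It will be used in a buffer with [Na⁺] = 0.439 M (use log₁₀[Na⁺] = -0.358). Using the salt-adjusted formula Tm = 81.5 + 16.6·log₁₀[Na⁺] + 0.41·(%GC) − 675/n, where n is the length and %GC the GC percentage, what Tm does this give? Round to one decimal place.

Length n = 18. Scanning the sequence gives T=4, A=4, G=7, C=3.
G+C = 10, so %GC = 10/18 × 100 = 55.556%
Salt term: 16.6 × (-0.358) = -5.943
GC term: 0.41 × 55.556 = 22.778; length term: −675/18 = −37.5
Tm = 81.5 + (-5.943) + 22.778 − 37.5 = 60.835 → 60.8°C

60.8°C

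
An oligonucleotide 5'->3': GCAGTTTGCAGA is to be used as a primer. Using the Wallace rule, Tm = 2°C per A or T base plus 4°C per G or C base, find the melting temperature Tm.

G=4, C=2, T=3, A=3
A+T = 6, G+C = 6
Tm = 4·6 + 2·6 = 24 + 12 = 36°C

36°C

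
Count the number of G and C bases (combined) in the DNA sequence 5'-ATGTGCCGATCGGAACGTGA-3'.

11

A=5, G=7, T=4, C=4
G+C = 7 + 4 = 11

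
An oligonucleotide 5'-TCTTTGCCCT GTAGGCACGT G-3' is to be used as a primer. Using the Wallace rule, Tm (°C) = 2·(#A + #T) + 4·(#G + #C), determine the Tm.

Scanning the sequence gives A=2, T=7, C=6, G=6.
AT pairs contribute 9, GC pairs contribute 12.
Tm = 2(9) + 4(12) = 18 + 48 = 66°C

66°C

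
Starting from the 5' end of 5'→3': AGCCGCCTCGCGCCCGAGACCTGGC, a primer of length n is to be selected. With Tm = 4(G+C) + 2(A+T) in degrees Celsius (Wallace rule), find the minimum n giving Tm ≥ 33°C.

n = 10

First 9 bases: AGCCGCCTC → Tm = 32°C (< 33°C)
First 10 bases: AGCCGCCTCG → Tm = 36°C (≥ 33°C)
Each additional base adds 2°C (A/T) or 4°C (G/C), so Tm is non-decreasing in n; n = 10 is the first length to reach 33°C.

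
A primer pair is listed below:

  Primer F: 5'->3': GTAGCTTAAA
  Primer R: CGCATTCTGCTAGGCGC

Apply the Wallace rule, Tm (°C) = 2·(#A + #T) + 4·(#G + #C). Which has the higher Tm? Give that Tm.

Primer F: A+T=7, G+C=3 → Tm = 2(7)+4(3) = 26°C
Primer R: A+T=6, G+C=11 → Tm = 2(6)+4(11) = 56°C
26°C vs 56°C → primer R is higher.

Primer R, 56°C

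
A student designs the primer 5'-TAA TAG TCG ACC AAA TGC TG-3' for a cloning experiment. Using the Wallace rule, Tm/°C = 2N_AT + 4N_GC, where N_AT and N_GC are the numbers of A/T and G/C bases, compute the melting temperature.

Scanning the sequence gives T=5, G=4, C=4, A=7.
So N_AT = 12 and N_GC = 8.
Tm = 2×12 + 4×8 = 56°C

56°C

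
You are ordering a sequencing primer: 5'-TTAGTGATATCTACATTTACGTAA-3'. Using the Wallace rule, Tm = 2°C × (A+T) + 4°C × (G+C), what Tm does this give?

Scanning the sequence gives C=3, T=10, A=8, G=3.
A+T = 18, G+C = 6
Tm = 2(18) + 4(6) = 36 + 24 = 60°C

60°C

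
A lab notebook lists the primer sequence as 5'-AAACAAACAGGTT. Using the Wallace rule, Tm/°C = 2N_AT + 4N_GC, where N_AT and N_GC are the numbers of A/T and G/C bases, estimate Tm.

Scanning the sequence gives A=7, C=2, T=2, G=2.
A+T = 9, G+C = 4
Tm = 2×9 + 4×4 = 34°C

34°C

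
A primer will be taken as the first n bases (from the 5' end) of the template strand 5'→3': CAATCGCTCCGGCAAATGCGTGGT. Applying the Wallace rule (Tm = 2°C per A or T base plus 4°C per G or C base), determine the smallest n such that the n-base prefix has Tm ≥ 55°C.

First 17 bases: CAATCGCTCCGGCAAAT → Tm = 52°C (< 55°C)
First 18 bases: CAATCGCTCCGGCAAATG → Tm = 56°C (≥ 55°C)
Since every base adds ≥2°C, Tm only increases with n, so the threshold is first crossed at n = 18.

n = 18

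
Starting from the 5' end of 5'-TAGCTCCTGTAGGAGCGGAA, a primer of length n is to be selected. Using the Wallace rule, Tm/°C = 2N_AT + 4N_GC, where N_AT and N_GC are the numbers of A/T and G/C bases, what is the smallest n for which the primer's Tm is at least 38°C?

n = 13

First 12 bases: TAGCTCCTGTAG → Tm = 36°C (< 38°C)
First 13 bases: TAGCTCCTGTAGG → Tm = 40°C (≥ 38°C)
Each additional base adds 2°C (A/T) or 4°C (G/C), so Tm is non-decreasing in n; n = 13 is the first length to reach 38°C.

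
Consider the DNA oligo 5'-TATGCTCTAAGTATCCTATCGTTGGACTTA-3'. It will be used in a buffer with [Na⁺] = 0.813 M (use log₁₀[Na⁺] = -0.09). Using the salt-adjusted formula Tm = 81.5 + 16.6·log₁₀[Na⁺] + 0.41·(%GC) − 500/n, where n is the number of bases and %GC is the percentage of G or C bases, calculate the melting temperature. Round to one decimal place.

Length n = 30. Counting bases: A=7, G=5, T=12, C=6
G+C = 11, so %GC = 11/30 × 100 = 36.667%
Salt term: 16.6 × (-0.09) = -1.494
GC term: 0.41 × 36.667 = 15.033; length term: −500/30 = −16.667
Tm = 81.5 + (-1.494) + 15.033 − 16.667 = 78.372 → 78.4°C

78.4°C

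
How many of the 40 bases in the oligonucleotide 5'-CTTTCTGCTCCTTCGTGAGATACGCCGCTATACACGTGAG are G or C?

Scanning the sequence gives G=9, A=7, T=12, C=12.
Total G or C: 9 + 12 = 21

21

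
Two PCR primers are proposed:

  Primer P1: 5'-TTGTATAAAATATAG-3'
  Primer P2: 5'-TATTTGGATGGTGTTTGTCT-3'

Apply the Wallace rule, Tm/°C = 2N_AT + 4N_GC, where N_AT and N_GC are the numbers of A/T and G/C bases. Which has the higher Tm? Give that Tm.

Primer P2, 54°C

Primer P1: A+T=13, G+C=2 → Tm = 2(13)+4(2) = 34°C
Primer P2: A+T=13, G+C=7 → Tm = 2(13)+4(7) = 54°C
34°C vs 54°C → primer P2 is higher.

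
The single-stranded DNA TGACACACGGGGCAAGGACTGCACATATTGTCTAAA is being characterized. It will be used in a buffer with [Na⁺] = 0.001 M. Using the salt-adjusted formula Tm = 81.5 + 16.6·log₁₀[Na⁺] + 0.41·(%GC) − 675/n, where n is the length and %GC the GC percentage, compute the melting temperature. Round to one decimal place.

Length n = 36. Counting bases: A=12, G=9, T=7, C=8
G+C = 17, so %GC = 17/36 × 100 = 47.222%
Salt term: 16.6 × (-3) = -49.8
GC term: 0.41 × 47.222 = 19.361; length term: −675/36 = −18.75
Tm = 81.5 + (-49.8) + 19.361 − 18.75 = 32.311 → 32.3°C

32.3°C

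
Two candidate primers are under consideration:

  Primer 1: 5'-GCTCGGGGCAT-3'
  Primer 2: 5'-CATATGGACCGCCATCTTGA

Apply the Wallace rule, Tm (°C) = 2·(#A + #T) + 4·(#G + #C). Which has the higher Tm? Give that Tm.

Primer 2, 60°C

Primer 1: A+T=3, G+C=8 → Tm = 2(3)+4(8) = 38°C
Primer 2: A+T=10, G+C=10 → Tm = 2(10)+4(10) = 60°C
38°C vs 60°C → primer 2 is higher.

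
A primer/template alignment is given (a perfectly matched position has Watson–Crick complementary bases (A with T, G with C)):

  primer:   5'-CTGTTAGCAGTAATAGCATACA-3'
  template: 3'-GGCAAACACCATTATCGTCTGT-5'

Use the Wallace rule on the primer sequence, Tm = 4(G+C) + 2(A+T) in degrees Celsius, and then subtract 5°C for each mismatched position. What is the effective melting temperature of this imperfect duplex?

Primer base counts: A=8, T=6, G=4, C=4 → A+T=14, G+C=8
Perfect-match Tm = 2(14) + 4(8) = 28 + 32 = 60°C
Mismatches (positions where the bases are not complementary): 5 (at positions 2, 6, 8, 9, 19)
Effective Tm = 60 − 5×5 = 60 − 25 = 35°C

35°C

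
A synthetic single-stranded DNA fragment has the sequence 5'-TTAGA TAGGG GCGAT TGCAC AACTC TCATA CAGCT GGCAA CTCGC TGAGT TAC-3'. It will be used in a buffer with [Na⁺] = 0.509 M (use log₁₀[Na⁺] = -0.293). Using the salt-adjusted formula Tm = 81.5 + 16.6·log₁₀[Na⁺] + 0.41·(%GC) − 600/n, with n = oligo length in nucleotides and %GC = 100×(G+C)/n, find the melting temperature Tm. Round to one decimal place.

Length n = 53. A=14, C=13, G=13, T=13
G+C = 26, so %GC = 26/53 × 100 = 49.057%
Salt term: 16.6 × (-0.293) = -4.864
GC term: 0.41 × 49.057 = 20.113; length term: −600/53 = −11.321
Tm = 81.5 + (-4.864) + 20.113 − 11.321 = 85.428 → 85.4°C

85.4°C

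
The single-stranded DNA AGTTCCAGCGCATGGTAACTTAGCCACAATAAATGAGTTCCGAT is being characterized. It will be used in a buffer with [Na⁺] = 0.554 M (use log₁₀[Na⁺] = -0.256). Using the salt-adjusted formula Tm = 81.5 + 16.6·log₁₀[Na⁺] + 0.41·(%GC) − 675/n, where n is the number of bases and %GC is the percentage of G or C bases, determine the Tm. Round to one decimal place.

Length n = 44. G=9, A=14, C=10, T=11
G+C = 19, so %GC = 19/44 × 100 = 43.182%
Salt term: 16.6 × (-0.256) = -4.25
GC term: 0.41 × 43.182 = 17.705; length term: −675/44 = −15.341
Tm = 81.5 + (-4.25) + 17.705 − 15.341 = 79.614 → 79.6°C

79.6°C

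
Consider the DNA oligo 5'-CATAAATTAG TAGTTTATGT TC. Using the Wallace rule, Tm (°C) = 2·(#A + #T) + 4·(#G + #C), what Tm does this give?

54°C

Counting bases: A=7, G=3, C=2, T=10
A+T = 17, G+C = 5
Tm = 4·5 + 2·17 = 20 + 34 = 54°C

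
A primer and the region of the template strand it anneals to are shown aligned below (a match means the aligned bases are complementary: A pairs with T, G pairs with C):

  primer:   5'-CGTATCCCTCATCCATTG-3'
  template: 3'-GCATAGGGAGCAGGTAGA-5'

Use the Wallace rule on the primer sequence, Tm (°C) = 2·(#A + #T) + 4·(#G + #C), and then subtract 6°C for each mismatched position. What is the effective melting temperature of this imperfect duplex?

Primer base counts: A=3, T=6, G=2, C=7 → A+T=9, G+C=9
Perfect-match Tm = 2(9) + 4(9) = 18 + 36 = 54°C
Mismatches (positions where the bases are not complementary): 3 (at positions 11, 17, 18)
Effective Tm = 54 − 3×6 = 54 − 18 = 36°C

36°C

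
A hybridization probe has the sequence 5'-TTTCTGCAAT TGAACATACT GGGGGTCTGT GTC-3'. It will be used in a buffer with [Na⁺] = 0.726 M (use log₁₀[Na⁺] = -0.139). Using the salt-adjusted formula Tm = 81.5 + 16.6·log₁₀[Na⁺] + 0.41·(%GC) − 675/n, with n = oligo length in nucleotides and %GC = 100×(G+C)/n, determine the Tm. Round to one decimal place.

77.4°C

Length n = 33. Base counts: G=9, T=12, C=6, A=6
G+C = 15, so %GC = 15/33 × 100 = 45.455%
Salt term: 16.6 × (-0.139) = -2.307
GC term: 0.41 × 45.455 = 18.637; length term: −675/33 = −20.455
Tm = 81.5 + (-2.307) + 18.637 − 20.455 = 77.375 → 77.4°C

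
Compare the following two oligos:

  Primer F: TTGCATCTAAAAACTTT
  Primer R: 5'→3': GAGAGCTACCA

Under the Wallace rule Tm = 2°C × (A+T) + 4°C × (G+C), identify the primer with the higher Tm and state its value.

Primer F, 42°C

Primer F: A+T=13, G+C=4 → Tm = 2(13)+4(4) = 42°C
Primer R: A+T=5, G+C=6 → Tm = 2(5)+4(6) = 34°C
42°C vs 34°C → primer F is higher.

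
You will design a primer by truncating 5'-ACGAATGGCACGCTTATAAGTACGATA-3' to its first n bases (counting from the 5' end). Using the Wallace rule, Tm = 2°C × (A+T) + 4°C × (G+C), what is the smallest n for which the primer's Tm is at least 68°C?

First 23 bases: ACGAATGGCACGCTTATAAGTAC → Tm = 66°C (< 68°C)
First 24 bases: ACGAATGGCACGCTTATAAGTACG → Tm = 70°C (≥ 68°C)
Each additional base adds 2°C (A/T) or 4°C (G/C), so Tm is non-decreasing in n; n = 24 is the first length to reach 68°C.

n = 24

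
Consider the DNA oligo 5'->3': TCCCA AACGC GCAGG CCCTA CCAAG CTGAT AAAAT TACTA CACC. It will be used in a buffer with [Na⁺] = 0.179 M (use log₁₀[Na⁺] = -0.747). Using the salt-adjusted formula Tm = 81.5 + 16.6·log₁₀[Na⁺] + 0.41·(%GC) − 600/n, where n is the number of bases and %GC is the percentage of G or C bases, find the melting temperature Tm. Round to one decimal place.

76.0°C

Length n = 44. Base counts: T=7, C=16, A=15, G=6
G+C = 22, so %GC = 22/44 × 100 = 50%
Salt term: 16.6 × (-0.747) = -12.4
GC term: 0.41 × 50 = 20.5; length term: −600/44 = −13.636
Tm = 81.5 + (-12.4) + 20.5 − 13.636 = 75.964 → 76.0°C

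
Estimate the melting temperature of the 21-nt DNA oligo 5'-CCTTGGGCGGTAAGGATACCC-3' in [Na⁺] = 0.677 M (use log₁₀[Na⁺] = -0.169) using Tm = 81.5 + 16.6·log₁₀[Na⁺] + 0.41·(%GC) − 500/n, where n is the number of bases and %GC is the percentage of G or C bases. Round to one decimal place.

80.3°C

Length n = 21. C=6, G=7, A=4, T=4
G+C = 13, so %GC = 13/21 × 100 = 61.905%
Salt term: 16.6 × (-0.169) = -2.805
GC term: 0.41 × 61.905 = 25.381; length term: −500/21 = −23.81
Tm = 81.5 + (-2.805) + 25.381 − 23.81 = 80.266 → 80.3°C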